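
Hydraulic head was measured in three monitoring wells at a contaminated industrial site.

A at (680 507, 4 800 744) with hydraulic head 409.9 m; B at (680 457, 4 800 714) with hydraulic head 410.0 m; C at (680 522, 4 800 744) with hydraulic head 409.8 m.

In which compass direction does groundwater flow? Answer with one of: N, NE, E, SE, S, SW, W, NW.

SE

Taking A as reference: B−A = (-50, -30, +0.1); C−A = (15, 0, -0.1).
Solve a·Δx + b·Δy = Δh: det = (-50)·0 − 15·(-30) = 450.
∂h/∂x = [(+0.1)·0 − (-0.1)·(-30)] / 450 = -0.006667
∂h/∂y = [(-50)·(-0.1) − 15·(+0.1)] / 450 = +0.007778
Flow = −∇h = (+0.006667 east, -0.007778 north), which points southeast.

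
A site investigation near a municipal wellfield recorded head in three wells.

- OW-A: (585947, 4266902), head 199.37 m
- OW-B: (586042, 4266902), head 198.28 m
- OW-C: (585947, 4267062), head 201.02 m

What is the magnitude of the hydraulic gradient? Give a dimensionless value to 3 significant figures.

∂h/∂x = (198.28 − 199.37) / (586042 − 585947) = -0.01147
∂h/∂y = (201.02 − 199.37) / (4267062 − 4266902) = +0.01031
|∇h| = √(-0.01147² + 0.01031²) = 0.01542

0.0154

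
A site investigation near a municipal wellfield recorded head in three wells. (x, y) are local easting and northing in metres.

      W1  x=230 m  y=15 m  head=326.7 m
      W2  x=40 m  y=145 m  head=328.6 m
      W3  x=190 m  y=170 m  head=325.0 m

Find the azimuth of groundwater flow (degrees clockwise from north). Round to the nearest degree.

With h = a·x + b·y + c and W1 as origin, the differences give:
  (-190)·a + 130·b = +1.9
  (-40)·a + 155·b = -1.7
Eliminate b (×155 and ×130, subtract): -24250·a = 515.50 → a = ∂h/∂x = -0.02126
Back-substitute: b = ∂h/∂y = -0.01645.
Flow direction (−∇h) has components (+0.02126 E, +0.01645 N).
Azimuth = atan2(E, N) = atan2(+0.02126, +0.01645) = 52.3° ≈ 052°.

052°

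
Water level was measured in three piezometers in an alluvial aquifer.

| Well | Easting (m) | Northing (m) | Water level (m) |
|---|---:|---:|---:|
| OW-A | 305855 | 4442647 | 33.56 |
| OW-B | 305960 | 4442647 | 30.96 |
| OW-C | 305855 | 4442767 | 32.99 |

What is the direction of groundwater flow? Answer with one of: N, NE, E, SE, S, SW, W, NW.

E

∂h/∂x = (30.96 − 33.56) / (305960 − 305855) = -0.02476
∂h/∂y = (32.99 − 33.56) / (4442767 − 4442647) = -0.004750
Flow = −∇h = (+0.02476 east, +0.004750 north), which points east.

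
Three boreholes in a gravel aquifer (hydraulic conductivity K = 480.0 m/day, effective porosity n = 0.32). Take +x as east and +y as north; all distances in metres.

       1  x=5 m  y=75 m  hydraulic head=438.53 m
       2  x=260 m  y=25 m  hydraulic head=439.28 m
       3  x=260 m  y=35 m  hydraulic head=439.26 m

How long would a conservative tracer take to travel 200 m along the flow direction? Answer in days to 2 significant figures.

41 days

Differences from 1: to 2 (Δx, Δy, Δh) = (255, -50, +0.75); to 3 = (255, -40, +0.73).
Solve a·Δx + b·Δy = Δh: det = 255·(-40) − 255·(-50) = 2550.
∂h/∂x = [(+0.75)·(-40) − (+0.73)·(-50)] / 2550 = +0.002549
∂h/∂y = [255·(+0.73) − 255·(+0.75)] / 2550 = -0.002000
|∇h| = √(0.002549² + -0.002000²) = 0.00324
Seepage velocity v = K·i/n = 480.0 × 0.00324 / 0.32 = 4.86 m/day.
t = 200 / 4.86 = 41.15 days.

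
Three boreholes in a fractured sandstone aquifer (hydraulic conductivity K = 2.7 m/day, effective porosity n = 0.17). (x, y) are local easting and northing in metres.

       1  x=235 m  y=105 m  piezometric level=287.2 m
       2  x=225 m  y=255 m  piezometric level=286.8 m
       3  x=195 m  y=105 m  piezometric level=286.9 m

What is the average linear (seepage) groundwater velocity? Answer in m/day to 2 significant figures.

0.12 m/day

With h = a·x + b·y + c and 1 as origin, the differences give:
  (-10)·a + 150·b = -0.4
  (-40)·a + 0·b = -0.3
Eliminate b (×0 and ×150, subtract): 6000·a = 45.00 → a = ∂h/∂x = +0.007500
Back-substitute: b = ∂h/∂y = -0.002167.
|∇h| = √(0.007500² + -0.002167²) = 0.007807
Seepage velocity v = K·i/n = 2.7 × 0.007807 / 0.17 = 0.124 m/day.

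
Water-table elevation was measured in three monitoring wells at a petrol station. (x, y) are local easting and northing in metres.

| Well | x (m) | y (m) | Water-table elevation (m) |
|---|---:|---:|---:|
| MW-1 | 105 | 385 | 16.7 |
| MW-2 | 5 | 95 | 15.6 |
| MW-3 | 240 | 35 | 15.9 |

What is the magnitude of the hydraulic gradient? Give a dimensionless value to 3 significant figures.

With h = a·x + b·y + c and MW-1 as origin, the differences give:
  (-100)·a + (-290)·b = -1.1
  135·a + (-350)·b = -0.8
Eliminate b (×(-350) and ×(-290), subtract): 74150·a = 153.00 → a = ∂h/∂x = +0.002063
Back-substitute: b = ∂h/∂y = +0.003082.
|∇h| = √(0.002063² + 0.003082²) = 0.003709

0.00371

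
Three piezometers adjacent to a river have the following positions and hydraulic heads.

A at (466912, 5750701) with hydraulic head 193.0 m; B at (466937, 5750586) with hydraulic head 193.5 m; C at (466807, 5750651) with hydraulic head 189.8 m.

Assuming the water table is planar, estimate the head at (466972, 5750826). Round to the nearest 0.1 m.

Three-point gradient (reference A): Δ to B = (25, -115, +0.5), Δ to C = (-105, -50, -3.2).
∂h/∂x = +0.02949, ∂h/∂y = +0.002064 (det = -13325).
h(466972, 5750826) = 193.0 + (+0.02949)·(60) + (+0.002064)·(125) = 193.0 +1.770 +0.258 = 195.028 m.

195.0 m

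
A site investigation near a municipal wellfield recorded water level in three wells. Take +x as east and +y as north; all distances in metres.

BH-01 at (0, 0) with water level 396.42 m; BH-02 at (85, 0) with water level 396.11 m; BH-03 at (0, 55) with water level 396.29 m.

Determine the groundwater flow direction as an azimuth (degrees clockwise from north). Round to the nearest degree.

057°

∂h/∂x = (396.11 − 396.42) / (85 − 0) = -0.003647
∂h/∂y = (396.29 − 396.42) / (55 − 0) = -0.002364
Flow direction (−∇h) has components (+0.003647 E, +0.002364 N).
Azimuth = atan2(E, N) = atan2(+0.003647, +0.002364) = 57.1° ≈ 057°.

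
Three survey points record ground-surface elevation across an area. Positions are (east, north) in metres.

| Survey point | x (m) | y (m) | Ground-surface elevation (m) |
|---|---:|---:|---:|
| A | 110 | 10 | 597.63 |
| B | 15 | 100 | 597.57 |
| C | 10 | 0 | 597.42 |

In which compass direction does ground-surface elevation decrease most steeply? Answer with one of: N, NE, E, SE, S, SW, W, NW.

SW

Differences from A: to B (Δx, Δy, Δh) = (-95, 90, -0.06); to C = (-100, -10, -0.21).
Solve a·Δx + b·Δy = Δz: det = (-95)·(-10) − (-100)·90 = 9950.
∂z/∂x = [(-0.06)·(-10) − (-0.21)·90] / 9950 = +0.001960
∂z/∂y = [(-95)·(-0.21) − (-100)·(-0.06)] / 9950 = +0.001402
Steepest decrease is along −∇f = (-0.001960 E, -0.001402 N) → southwest.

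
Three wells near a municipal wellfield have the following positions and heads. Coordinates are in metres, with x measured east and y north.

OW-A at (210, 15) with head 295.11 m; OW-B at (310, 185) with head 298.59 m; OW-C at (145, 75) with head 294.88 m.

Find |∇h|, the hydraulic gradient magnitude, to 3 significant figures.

0.0188

Three-point gradient (reference OW-A): Δ to OW-B = (100, 170, +3.48), Δ to OW-C = (-65, 60, -0.23).
∂h/∂x = +0.01454, ∂h/∂y = +0.01192 (det = 17050).
|∇h| = √(0.01454² + 0.01192²) = 0.0188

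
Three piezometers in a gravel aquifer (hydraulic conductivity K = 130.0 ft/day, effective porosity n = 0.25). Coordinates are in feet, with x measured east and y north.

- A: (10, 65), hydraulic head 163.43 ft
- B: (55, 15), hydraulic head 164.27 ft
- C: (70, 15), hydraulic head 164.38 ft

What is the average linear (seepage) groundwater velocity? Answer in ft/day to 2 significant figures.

6.5 ft/day

Three-point gradient (reference A): Δ to B = (45, -50, +0.84), Δ to C = (60, -50, +0.95).
∂h/∂x = +0.007333, ∂h/∂y = -0.01020 (det = 750).
|∇h| = √(0.007333² + -0.01020²) = 0.01256
Seepage velocity v = K·i/n = 130.0 × 0.01256 / 0.25 = 6.531 ft/day.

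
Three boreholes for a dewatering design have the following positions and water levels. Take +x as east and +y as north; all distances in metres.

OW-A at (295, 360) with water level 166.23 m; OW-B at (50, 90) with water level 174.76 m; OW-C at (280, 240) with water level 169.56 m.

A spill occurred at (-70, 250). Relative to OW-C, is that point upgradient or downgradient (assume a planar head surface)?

upgradient

Three-point gradient (reference OW-A): Δ to OW-B = (-245, -270, +8.53), Δ to OW-C = (-15, -120, +3.33).
∂h/∂x = -0.004911, ∂h/∂y = -0.02714 (det = 25350).
Head at (-70, 250) = 166.23 + (-0.004911)·(-365) + (-0.02714)·(-110) = 171.01 m.
That is higher than the 169.56 m at OW-C, so the point is upgradient.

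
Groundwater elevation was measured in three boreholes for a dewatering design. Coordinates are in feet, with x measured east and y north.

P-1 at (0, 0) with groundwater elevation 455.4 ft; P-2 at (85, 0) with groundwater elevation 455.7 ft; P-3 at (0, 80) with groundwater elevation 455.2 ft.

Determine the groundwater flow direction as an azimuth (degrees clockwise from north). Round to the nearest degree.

305°

∂h/∂x = (455.7 − 455.4) / (85 − 0) = +0.003529
∂h/∂y = (455.2 − 455.4) / (80 − 0) = -0.002500
Flow direction (−∇h) has components (-0.003529 E, +0.002500 N).
Azimuth = atan2(E, N) = atan2(-0.003529, +0.002500) = 305.3° ≈ 305°.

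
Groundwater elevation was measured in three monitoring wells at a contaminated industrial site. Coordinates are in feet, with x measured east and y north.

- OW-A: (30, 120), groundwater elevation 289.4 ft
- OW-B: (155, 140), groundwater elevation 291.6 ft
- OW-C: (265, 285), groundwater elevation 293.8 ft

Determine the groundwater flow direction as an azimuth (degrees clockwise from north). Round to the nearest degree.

Differences from OW-A: to OW-B (Δx, Δy, Δh) = (125, 20, +2.2); to OW-C = (235, 165, +4.4).
Determinant of the coordinate differences = 125·165 − 235·20 = 15925.
∂h/∂x = [(+2.2)·165 − (+4.4)·20] / 15925 = +0.01727
∂h/∂y = [125·(+4.4) − 235·(+2.2)] / 15925 = +0.002072
Flow direction (−∇h) has components (-0.01727 E, -0.002072 N).
Azimuth = atan2(E, N) = atan2(-0.01727, -0.002072) = 263.2° ≈ 263°.

263°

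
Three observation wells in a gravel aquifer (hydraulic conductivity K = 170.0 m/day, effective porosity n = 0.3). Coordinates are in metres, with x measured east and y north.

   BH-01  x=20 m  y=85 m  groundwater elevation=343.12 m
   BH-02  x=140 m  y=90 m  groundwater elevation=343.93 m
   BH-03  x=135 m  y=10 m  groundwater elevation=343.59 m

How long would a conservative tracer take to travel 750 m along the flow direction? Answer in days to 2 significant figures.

Taking BH-01 as reference: BH-02−BH-01 = (120, 5, +0.81); BH-03−BH-01 = (115, -75, +0.47).
Determinant of the coordinate differences = 120·(-75) − 115·5 = -9575.
∂h/∂x = [(+0.81)·(-75) − (+0.47)·5] / -9575 = +0.006590
∂h/∂y = [120·(+0.47) − 115·(+0.81)] / -9575 = +0.003838
|∇h| = √(0.006590² + 0.003838²) = 0.007626
Seepage velocity v = K·i/n = 170.0 × 0.007626 / 0.3 = 4.321 m/day.
t = 750 / 4.321 = 173.6 days.

170 days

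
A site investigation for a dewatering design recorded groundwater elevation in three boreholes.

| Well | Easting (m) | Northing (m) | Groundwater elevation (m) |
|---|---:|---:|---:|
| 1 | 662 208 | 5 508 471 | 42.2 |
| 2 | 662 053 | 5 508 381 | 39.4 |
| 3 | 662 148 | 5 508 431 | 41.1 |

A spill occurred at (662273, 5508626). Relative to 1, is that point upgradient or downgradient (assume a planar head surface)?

upgradient

Taking 1 as reference: 2−1 = (-155, -90, -2.8); 3−1 = (-60, -40, -1.1).
Determinant of the coordinate differences = (-155)·(-40) − (-60)·(-90) = 800.
∂h/∂x = [(-2.8)·(-40) − (-1.1)·(-90)] / 800 = +0.01625
∂h/∂y = [(-155)·(-1.1) − (-60)·(-2.8)] / 800 = +0.003125
Head at (662273, 5508626) = 42.2 + (+0.01625)·(65) + (+0.003125)·(155) = 43.74 m.
That is higher than the 42.2 m at 1, so the point is upgradient.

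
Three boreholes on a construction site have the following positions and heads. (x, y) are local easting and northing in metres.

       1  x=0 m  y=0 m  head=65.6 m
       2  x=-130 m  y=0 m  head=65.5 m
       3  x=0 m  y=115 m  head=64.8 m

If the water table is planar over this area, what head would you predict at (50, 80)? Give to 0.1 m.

65.1 m

∂h/∂x = (65.5 − 65.6) / (-130 − 0) = +0.0007692
∂h/∂y = (64.8 − 65.6) / (115 − 0) = -0.006957
h(50, 80) = 65.6 + (+0.0007692)·(50) + (-0.006957)·(80) = 65.6 +0.038 -0.557 = 65.082 m.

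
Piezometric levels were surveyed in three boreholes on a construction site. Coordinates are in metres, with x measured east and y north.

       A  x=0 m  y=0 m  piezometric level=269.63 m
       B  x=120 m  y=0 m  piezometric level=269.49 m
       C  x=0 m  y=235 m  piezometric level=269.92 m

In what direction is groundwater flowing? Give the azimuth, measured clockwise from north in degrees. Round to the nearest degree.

137°

∂h/∂x = (269.49 − 269.63) / (120 − 0) = -0.001167
∂h/∂y = (269.92 − 269.63) / (235 − 0) = +0.001234
Flow direction (−∇h) has components (+0.001167 E, -0.001234 N).
Azimuth = atan2(E, N) = atan2(+0.001167, -0.001234) = 136.6° ≈ 137°.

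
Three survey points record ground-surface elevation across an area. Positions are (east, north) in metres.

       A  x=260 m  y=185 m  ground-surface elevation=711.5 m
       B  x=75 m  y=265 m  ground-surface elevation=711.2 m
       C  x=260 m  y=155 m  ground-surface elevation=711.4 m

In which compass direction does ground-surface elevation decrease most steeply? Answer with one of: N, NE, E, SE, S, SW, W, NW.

SW

With z = a·x + b·y + c and A as origin, the differences give:
  (-185)·a + 80·b = -0.3
  0·a + (-30)·b = -0.1
Eliminate b (×(-30) and ×80, subtract): 5550·a = 17.00 → a = ∂z/∂x = +0.003063
Back-substitute: b = ∂z/∂y = +0.003333.
Steepest decrease is along −∇f = (-0.003063 E, -0.003333 N) → southwest.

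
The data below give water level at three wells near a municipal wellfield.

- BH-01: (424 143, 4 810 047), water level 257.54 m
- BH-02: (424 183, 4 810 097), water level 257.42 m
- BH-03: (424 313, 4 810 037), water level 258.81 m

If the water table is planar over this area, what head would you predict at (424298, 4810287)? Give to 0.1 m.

256.7 m

Taking BH-01 as reference: BH-02−BH-01 = (40, 50, -0.12); BH-03−BH-01 = (170, -10, +1.27).
Determinant of the coordinate differences = 40·(-10) − 170·50 = -8900.
∂h/∂x = [(-0.12)·(-10) − (+1.27)·50] / -8900 = +0.007000
∂h/∂y = [40·(+1.27) − 170·(-0.12)] / -8900 = -0.008000
h(424298, 4810287) = 257.54 + (+0.007000)·(155) + (-0.008000)·(240) = 257.54 +1.085 -1.920 = 256.705 m.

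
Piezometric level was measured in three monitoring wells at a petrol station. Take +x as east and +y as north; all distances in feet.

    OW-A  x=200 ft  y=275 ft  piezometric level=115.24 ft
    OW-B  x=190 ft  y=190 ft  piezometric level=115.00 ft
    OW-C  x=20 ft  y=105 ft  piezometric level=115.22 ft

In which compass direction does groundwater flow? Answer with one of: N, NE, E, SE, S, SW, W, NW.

SE

Differences from OW-A: to OW-B (Δx, Δy, Δh) = (-10, -85, -0.24); to OW-C = (-180, -170, -0.02).
Determinant of the coordinate differences = (-10)·(-170) − (-180)·(-85) = -13600.
∂h/∂x = [(-0.24)·(-170) − (-0.02)·(-85)] / -13600 = -0.002875
∂h/∂y = [(-10)·(-0.02) − (-180)·(-0.24)] / -13600 = +0.003162
Flow = −∇h = (+0.002875 east, -0.003162 north), which points southeast.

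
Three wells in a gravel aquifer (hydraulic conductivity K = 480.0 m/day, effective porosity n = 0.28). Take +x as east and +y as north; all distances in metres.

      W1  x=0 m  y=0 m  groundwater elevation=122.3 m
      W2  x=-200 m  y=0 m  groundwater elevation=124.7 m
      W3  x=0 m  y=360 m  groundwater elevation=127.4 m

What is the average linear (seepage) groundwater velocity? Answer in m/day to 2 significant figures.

∂h/∂x = (124.7 − 122.3) / (-200 − 0) = -0.01200
∂h/∂y = (127.4 − 122.3) / (360 − 0) = +0.01417
|∇h| = √(-0.01200² + 0.01417²) = 0.01857
Seepage velocity v = K·i/n = 480.0 × 0.01857 / 0.28 = 31.83 m/day.

32 m/day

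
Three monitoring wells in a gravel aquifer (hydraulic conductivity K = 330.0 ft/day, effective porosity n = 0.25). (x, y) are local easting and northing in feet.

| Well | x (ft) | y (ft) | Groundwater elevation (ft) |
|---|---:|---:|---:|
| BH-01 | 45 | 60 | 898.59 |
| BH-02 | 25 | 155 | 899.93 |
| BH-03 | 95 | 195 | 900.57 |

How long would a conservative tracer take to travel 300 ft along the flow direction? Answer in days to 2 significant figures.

16 days

Differences from BH-01: to BH-02 (Δx, Δy, Δh) = (-20, 95, +1.34); to BH-03 = (50, 135, +1.98).
Solve a·Δx + b·Δy = Δh: det = (-20)·135 − 50·95 = -7450.
∂h/∂x = [(+1.34)·135 − (+1.98)·95] / -7450 = +0.0009664
∂h/∂y = [(-20)·(+1.98) − 50·(+1.34)] / -7450 = +0.01431
|∇h| = √(0.0009664² + 0.01431²) = 0.01434
Seepage velocity v = K·i/n = 330.0 × 0.01434 / 0.25 = 18.93 ft/day.
t = 300 / 18.93 = 15.85 days.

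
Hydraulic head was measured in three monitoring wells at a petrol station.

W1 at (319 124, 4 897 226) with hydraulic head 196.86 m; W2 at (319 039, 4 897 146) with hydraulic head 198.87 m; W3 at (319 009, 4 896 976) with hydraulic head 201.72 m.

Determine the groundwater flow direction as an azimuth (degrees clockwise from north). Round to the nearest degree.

032°

Taking W1 as reference: W2−W1 = (-85, -80, +2.01); W3−W1 = (-115, -250, +4.86).
Solve a·Δx + b·Δy = Δh: det = (-85)·(-250) − (-115)·(-80) = 12050.
∂h/∂x = [(+2.01)·(-250) − (+4.86)·(-80)] / 12050 = -0.009436
∂h/∂y = [(-85)·(+4.86) − (-115)·(+2.01)] / 12050 = -0.01510
Flow direction (−∇h) has components (+0.009436 E, +0.01510 N).
Azimuth = atan2(E, N) = atan2(+0.009436, +0.01510) = 32.0° ≈ 032°.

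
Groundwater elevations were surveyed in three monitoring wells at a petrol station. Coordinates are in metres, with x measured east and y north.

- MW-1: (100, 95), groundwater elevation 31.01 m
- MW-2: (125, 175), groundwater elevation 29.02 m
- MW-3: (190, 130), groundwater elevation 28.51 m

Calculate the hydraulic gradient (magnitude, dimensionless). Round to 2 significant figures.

Taking MW-1 as reference: MW-2−MW-1 = (25, 80, -1.99); MW-3−MW-1 = (90, 35, -2.50).
Determinant of the coordinate differences = 25·35 − 90·80 = -6325.
∂h/∂x = [(-1.99)·35 − (-2.50)·80] / -6325 = -0.02061
∂h/∂y = [25·(-2.50) − 90·(-1.99)] / -6325 = -0.01843
|∇h| = √(-0.02061² + -0.01843²) = 0.02765

0.028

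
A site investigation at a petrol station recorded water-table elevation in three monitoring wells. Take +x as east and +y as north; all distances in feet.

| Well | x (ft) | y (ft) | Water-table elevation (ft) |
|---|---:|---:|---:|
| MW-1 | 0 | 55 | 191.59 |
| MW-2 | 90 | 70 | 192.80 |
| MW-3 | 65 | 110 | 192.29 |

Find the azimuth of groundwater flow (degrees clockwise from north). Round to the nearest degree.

Differences from MW-1: to MW-2 (Δx, Δy, Δh) = (90, 15, +1.21); to MW-3 = (65, 55, +0.70).
Determinant of the coordinate differences = 90·55 − 65·15 = 3975.
∂h/∂x = [(+1.21)·55 − (+0.70)·15] / 3975 = +0.01410
∂h/∂y = [90·(+0.70) − 65·(+1.21)] / 3975 = -0.003937
Flow direction (−∇h) has components (-0.01410 E, +0.003937 N).
Azimuth = atan2(E, N) = atan2(-0.01410, +0.003937) = 285.6° ≈ 286°.

286°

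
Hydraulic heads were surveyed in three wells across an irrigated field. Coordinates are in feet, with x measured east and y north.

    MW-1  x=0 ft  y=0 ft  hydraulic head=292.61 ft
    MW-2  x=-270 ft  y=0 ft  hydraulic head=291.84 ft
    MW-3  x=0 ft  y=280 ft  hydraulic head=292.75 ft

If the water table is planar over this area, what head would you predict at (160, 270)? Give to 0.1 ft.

∂h/∂x = (291.84 − 292.61) / (-270 − 0) = +0.002852
∂h/∂y = (292.75 − 292.61) / (280 − 0) = +0.0005000
h(160, 270) = 292.61 + (+0.002852)·(160) + (+0.0005000)·(270) = 292.61 +0.456 +0.135 = 293.201 ft.

293.2 ft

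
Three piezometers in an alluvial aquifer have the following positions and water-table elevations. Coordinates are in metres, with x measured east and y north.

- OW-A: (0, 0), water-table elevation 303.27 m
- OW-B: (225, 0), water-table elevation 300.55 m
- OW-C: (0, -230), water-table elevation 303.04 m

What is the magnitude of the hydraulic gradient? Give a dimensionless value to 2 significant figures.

0.012

∂h/∂x = (300.55 − 303.27) / (225 − 0) = -0.01209
∂h/∂y = (303.04 − 303.27) / (-230 − 0) = +0.0010000
|∇h| = √(-0.01209² + 0.0010000²) = 0.01213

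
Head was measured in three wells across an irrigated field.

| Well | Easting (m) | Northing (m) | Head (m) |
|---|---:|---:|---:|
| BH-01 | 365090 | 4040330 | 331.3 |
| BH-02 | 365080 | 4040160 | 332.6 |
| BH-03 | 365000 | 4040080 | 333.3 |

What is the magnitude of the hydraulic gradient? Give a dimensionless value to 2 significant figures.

With h = a·x + b·y + c and BH-01 as origin, the differences give:
  (-10)·a + (-170)·b = +1.3
  (-90)·a + (-250)·b = +2.0
Eliminate b (×(-250) and ×(-170), subtract): -12800·a = 15.00 → a = ∂h/∂x = -0.001172
Back-substitute: b = ∂h/∂y = -0.007578.
|∇h| = √(-0.001172² + -0.007578²) = 0.007668

0.0077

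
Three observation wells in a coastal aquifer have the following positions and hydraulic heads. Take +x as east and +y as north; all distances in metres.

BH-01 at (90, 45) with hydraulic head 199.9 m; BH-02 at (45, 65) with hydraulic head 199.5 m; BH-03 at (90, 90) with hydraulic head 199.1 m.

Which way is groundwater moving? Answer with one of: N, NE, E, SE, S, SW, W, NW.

Three-point gradient (reference BH-01): Δ to BH-02 = (-45, 20, -0.4), Δ to BH-03 = (0, 45, -0.8).
∂h/∂x = +0.0009877, ∂h/∂y = -0.01778 (det = -2025).
Flow = −∇h = (-0.0009877 east, +0.01778 north), which points north.

N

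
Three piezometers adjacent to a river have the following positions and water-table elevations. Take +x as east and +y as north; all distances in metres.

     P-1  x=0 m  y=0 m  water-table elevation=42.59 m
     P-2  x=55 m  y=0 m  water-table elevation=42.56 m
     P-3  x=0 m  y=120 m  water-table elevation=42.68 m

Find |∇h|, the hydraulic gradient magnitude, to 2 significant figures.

0.00093

∂h/∂x = (42.56 − 42.59) / (55 − 0) = -0.0005455
∂h/∂y = (42.68 − 42.59) / (120 − 0) = +0.0007500
|∇h| = √(-0.0005455² + 0.0007500²) = 0.0009274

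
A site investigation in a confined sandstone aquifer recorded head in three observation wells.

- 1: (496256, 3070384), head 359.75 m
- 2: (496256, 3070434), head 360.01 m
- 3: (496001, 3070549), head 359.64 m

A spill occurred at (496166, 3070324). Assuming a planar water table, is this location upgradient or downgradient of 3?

downgradient

Three-point gradient (reference 1): Δ to 2 = (0, 50, +0.26), Δ to 3 = (-255, 165, -0.11).
∂h/∂x = +0.003796, ∂h/∂y = +0.005200 (det = 12750).
Head at (496166, 3070324) = 359.75 + (+0.003796)·(-90) + (+0.005200)·(-60) = 359.10 m.
That is lower than the 359.64 m at 3, so the point is downgradient.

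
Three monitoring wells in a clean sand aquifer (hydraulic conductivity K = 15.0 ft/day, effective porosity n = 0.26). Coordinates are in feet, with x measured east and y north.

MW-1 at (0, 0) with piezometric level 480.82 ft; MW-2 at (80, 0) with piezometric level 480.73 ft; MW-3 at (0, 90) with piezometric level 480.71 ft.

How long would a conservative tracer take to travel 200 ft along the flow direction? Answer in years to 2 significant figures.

∂h/∂x = (480.73 − 480.82) / (80 − 0) = -0.001125
∂h/∂y = (480.71 − 480.82) / (90 − 0) = -0.001222
|∇h| = √(-0.001125² + -0.001222²) = 0.001661
Seepage velocity v = K·i/n = 15.0 × 0.001661 / 0.26 = 0.09583 ft/day.
t = 200 / 0.09583 = 2087 days = 5.71 years.

5.7 years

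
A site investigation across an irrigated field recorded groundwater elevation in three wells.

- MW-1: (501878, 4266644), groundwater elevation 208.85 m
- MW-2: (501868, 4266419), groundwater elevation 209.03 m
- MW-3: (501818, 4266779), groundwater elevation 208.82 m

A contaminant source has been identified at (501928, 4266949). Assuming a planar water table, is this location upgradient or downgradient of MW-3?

downgradient

With h = a·x + b·y + c and MW-1 as origin, the differences give:
  (-10)·a + (-225)·b = +0.18
  (-60)·a + 135·b = -0.03
Eliminate b (×135 and ×(-225), subtract): -14850·a = 17.550 → a = ∂h/∂x = -0.001182
Back-substitute: b = ∂h/∂y = -0.0007475.
Head at (501928, 4266949) = 208.85 + (-0.001182)·(50) + (-0.0007475)·(305) = 208.56 m.
That is lower than the 208.82 m at MW-3, so the point is downgradient.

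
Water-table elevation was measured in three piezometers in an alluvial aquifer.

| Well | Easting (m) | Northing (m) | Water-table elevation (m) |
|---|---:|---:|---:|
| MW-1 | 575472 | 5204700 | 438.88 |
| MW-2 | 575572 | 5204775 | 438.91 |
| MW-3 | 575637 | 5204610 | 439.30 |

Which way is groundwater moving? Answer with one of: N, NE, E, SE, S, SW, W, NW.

Three-point gradient (reference MW-1): Δ to MW-2 = (100, 75, +0.03), Δ to MW-3 = (165, -90, +0.42).
∂h/∂x = +0.001600, ∂h/∂y = -0.001733 (det = -21375).
Flow = −∇h = (-0.001600 east, +0.001733 north), which points northwest.

NW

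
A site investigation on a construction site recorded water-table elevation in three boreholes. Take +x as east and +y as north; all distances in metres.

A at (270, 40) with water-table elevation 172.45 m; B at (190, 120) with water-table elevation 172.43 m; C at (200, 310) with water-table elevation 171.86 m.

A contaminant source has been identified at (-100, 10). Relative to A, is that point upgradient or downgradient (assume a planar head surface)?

Taking A as reference: B−A = (-80, 80, -0.02); C−A = (-70, 270, -0.59).
Determinant of the coordinate differences = (-80)·270 − (-70)·80 = -16000.
∂h/∂x = [(-0.02)·270 − (-0.59)·80] / -16000 = -0.002613
∂h/∂y = [(-80)·(-0.59) − (-70)·(-0.02)] / -16000 = -0.002862
Head at (-100, 10) = 172.45 + (-0.002613)·(-370) + (-0.002862)·(-30) = 173.50 m.
That is higher than the 172.45 m at A, so the point is upgradient.

upgradient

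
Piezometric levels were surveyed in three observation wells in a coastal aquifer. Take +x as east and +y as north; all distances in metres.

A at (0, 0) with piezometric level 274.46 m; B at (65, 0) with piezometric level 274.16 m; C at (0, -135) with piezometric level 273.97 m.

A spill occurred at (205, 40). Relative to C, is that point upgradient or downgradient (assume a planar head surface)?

downgradient

∂h/∂x = (274.16 − 274.46) / (65 − 0) = -0.004615
∂h/∂y = (273.97 − 274.46) / (-135 − 0) = +0.003630
Head at (205, 40) = 274.46 + (-0.004615)·(205) + (+0.003630)·(40) = 273.66 m.
That is lower than the 273.97 m at C, so the point is downgradient.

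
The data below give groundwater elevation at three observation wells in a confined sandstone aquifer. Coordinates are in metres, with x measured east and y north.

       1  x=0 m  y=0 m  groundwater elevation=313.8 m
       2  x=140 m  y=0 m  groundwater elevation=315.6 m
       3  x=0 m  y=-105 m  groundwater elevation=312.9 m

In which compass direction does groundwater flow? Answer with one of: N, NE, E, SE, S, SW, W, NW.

∂h/∂x = (315.6 − 313.8) / (140 − 0) = +0.01286
∂h/∂y = (312.9 − 313.8) / (-105 − 0) = +0.008571
Flow = −∇h = (-0.01286 east, -0.008571 north), which points southwest.

SW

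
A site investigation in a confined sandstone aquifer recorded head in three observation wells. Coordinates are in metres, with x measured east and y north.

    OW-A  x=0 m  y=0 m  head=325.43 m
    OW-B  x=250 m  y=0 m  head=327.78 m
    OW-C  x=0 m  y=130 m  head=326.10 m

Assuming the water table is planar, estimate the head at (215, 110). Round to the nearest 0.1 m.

∂h/∂x = (327.78 − 325.43) / (250 − 0) = +0.009400
∂h/∂y = (326.10 − 325.43) / (130 − 0) = +0.005154
h(215, 110) = 325.43 + (+0.009400)·(215) + (+0.005154)·(110) = 325.43 +2.021 +0.567 = 328.018 m.

328.0 m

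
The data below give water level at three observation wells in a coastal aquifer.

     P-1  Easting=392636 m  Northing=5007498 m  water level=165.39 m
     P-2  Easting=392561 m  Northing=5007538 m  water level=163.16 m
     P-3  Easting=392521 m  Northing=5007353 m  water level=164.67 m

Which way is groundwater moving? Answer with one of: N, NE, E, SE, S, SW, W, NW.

NW

Differences from P-1: to P-2 (Δx, Δy, Δh) = (-75, 40, -2.23); to P-3 = (-115, -145, -0.72).
Determinant of the coordinate differences = (-75)·(-145) − (-115)·40 = 15475.
∂h/∂x = [(-2.23)·(-145) − (-0.72)·40] / 15475 = +0.02276
∂h/∂y = [(-75)·(-0.72) − (-115)·(-2.23)] / 15475 = -0.01308
Flow = −∇h = (-0.02276 east, +0.01308 north), which points northwest.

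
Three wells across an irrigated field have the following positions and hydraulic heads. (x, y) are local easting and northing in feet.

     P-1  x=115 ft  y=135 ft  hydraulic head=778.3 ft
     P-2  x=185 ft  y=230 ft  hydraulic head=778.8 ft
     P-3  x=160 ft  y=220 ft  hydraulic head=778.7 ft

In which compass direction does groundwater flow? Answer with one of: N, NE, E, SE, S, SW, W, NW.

Differences from P-1: to P-2 (Δx, Δy, Δh) = (70, 95, +0.5); to P-3 = (45, 85, +0.4).
Determinant of the coordinate differences = 70·85 − 45·95 = 1675.
∂h/∂x = [(+0.5)·85 − (+0.4)·95] / 1675 = +0.002687
∂h/∂y = [70·(+0.4) − 45·(+0.5)] / 1675 = +0.003284
Flow = −∇h = (-0.002687 east, -0.003284 north), which points southwest.

SW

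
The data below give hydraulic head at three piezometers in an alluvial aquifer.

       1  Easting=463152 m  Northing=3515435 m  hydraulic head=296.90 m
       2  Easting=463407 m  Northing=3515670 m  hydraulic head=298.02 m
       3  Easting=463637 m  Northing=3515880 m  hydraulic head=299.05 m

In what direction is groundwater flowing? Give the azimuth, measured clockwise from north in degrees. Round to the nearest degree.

With h = a·x + b·y + c and 1 as origin, the differences give:
  255·a + 235·b = +1.12
  485·a + 445·b = +2.15
Eliminate b (×445 and ×235, subtract): -500·a = -6.850 → a = ∂h/∂x = +0.01370
Back-substitute: b = ∂h/∂y = -0.01010.
Flow direction (−∇h) has components (-0.01370 E, +0.01010 N).
Azimuth = atan2(E, N) = atan2(-0.01370, +0.01010) = 306.4° ≈ 306°.

306°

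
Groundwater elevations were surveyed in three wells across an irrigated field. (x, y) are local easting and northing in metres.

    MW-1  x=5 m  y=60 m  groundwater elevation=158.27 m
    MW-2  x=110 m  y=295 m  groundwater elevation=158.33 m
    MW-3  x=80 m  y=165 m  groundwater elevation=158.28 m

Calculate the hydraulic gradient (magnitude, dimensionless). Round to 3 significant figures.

0.000795

Differences from MW-1: to MW-2 (Δx, Δy, Δh) = (105, 235, +0.06); to MW-3 = (75, 105, +0.01).
Determinant of the coordinate differences = 105·105 − 75·235 = -6600.
∂h/∂x = [(+0.06)·105 − (+0.01)·235] / -6600 = -0.0005985
∂h/∂y = [105·(+0.01) − 75·(+0.06)] / -6600 = +0.0005227
|∇h| = √(-0.0005985² + 0.0005227²) = 0.0007946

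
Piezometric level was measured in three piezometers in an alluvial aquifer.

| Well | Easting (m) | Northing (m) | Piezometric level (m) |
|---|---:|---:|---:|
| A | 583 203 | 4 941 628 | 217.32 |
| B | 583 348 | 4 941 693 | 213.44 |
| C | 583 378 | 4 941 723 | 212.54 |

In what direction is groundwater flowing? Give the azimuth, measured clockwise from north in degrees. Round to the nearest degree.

Differences from A: to B (Δx, Δy, Δh) = (145, 65, -3.88); to C = (175, 95, -4.78).
Solve a·Δx + b·Δy = Δh: det = 145·95 − 175·65 = 2400.
∂h/∂x = [(-3.88)·95 − (-4.78)·65] / 2400 = -0.02412
∂h/∂y = [145·(-4.78) − 175·(-3.88)] / 2400 = -0.005875
Flow direction (−∇h) has components (+0.02412 E, +0.005875 N).
Azimuth = atan2(E, N) = atan2(+0.02412, +0.005875) = 76.3° ≈ 076°.

076°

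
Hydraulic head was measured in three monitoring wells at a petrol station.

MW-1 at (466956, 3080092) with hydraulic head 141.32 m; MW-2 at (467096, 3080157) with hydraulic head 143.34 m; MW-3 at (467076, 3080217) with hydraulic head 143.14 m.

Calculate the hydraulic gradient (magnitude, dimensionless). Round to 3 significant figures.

0.0139

Taking MW-1 as reference: MW-2−MW-1 = (140, 65, +2.02); MW-3−MW-1 = (120, 125, +1.82).
Determinant of the coordinate differences = 140·125 − 120·65 = 9700.
∂h/∂x = [(+2.02)·125 − (+1.82)·65] / 9700 = +0.01384
∂h/∂y = [140·(+1.82) − 120·(+2.02)] / 9700 = +0.001278
|∇h| = √(0.01384² + 0.001278²) = 0.0139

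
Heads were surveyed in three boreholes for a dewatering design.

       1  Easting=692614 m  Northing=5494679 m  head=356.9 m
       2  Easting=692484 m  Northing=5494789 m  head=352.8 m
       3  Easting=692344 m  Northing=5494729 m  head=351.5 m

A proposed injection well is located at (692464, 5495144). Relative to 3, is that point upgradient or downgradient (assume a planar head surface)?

downgradient

Three-point gradient (reference 1): Δ to 2 = (-130, 110, -4.1), Δ to 3 = (-270, 50, -5.4).
∂h/∂x = +0.01677, ∂h/∂y = -0.01746 (det = 23200).
Head at (692464, 5495144) = 356.9 + (+0.01677)·(-150) + (-0.01746)·(465) = 346.27 m.
That is lower than the 351.5 m at 3, so the point is downgradient.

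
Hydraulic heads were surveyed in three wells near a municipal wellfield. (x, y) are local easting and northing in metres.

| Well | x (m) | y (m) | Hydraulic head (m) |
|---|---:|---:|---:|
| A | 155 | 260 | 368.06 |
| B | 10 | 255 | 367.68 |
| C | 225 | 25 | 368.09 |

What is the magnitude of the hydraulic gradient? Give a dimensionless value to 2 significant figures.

0.0027

Three-point gradient (reference A): Δ to B = (-145, -5, -0.38), Δ to C = (70, -235, +0.03).
∂h/∂x = +0.002598, ∂h/∂y = +0.0006463 (det = 34425).
|∇h| = √(0.002598² + 0.0006463²) = 0.002677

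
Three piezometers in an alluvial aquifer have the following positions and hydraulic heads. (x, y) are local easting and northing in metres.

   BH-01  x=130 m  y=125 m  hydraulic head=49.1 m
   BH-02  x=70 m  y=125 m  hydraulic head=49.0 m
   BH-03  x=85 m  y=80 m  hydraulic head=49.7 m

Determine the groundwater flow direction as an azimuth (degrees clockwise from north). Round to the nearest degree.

354°

Differences from BH-01: to BH-02 (Δx, Δy, Δh) = (-60, 0, -0.1); to BH-03 = (-45, -45, +0.6).
Determinant of the coordinate differences = (-60)·(-45) − (-45)·0 = 2700.
∂h/∂x = [(-0.1)·(-45) − (+0.6)·0] / 2700 = +0.001667
∂h/∂y = [(-60)·(+0.6) − (-45)·(-0.1)] / 2700 = -0.01500
Flow direction (−∇h) has components (-0.001667 E, +0.01500 N).
Azimuth = atan2(E, N) = atan2(-0.001667, +0.01500) = 353.7° ≈ 354°.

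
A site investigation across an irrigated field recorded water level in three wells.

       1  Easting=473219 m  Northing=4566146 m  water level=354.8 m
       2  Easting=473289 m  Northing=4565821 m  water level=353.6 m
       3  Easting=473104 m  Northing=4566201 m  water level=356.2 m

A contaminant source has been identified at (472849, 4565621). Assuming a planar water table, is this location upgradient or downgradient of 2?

Taking 1 as reference: 2−1 = (70, -325, -1.2); 3−1 = (-115, 55, +1.4).
Solve a·Δx + b·Δy = Δh: det = 70·55 − (-115)·(-325) = -33525.
∂h/∂x = [(-1.2)·55 − (+1.4)·(-325)] / -33525 = -0.01160
∂h/∂y = [70·(+1.4) − (-115)·(-1.2)] / -33525 = +0.001193
Head at (472849, 4565621) = 354.8 + (-0.01160)·(-370) + (+0.001193)·(-525) = 358.47 m.
That is higher than the 353.6 m at 2, so the point is upgradient.

upgradient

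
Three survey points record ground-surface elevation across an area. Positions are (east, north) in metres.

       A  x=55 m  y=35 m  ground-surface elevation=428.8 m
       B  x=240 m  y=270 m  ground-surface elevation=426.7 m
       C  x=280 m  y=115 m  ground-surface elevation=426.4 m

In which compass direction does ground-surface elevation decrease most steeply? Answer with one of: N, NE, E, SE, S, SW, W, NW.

E

Taking A as reference: B−A = (185, 235, -2.1); C−A = (225, 80, -2.4).
Solve a·Δx + b·Δy = Δz: det = 185·80 − 225·235 = -38075.
∂z/∂x = [(-2.1)·80 − (-2.4)·235] / -38075 = -0.01040
∂z/∂y = [185·(-2.4) − 225·(-2.1)] / -38075 = -0.0007485
Steepest decrease is along −∇f = (+0.01040 E, +0.0007485 N) → east.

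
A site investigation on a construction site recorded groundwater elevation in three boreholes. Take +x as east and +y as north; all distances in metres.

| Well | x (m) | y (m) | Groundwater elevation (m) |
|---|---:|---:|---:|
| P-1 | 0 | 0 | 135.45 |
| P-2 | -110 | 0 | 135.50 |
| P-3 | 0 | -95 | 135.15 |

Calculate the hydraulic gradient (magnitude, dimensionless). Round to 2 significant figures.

∂h/∂x = (135.50 − 135.45) / (-110 − 0) = -0.0004545
∂h/∂y = (135.15 − 135.45) / (-95 − 0) = +0.003158
|∇h| = √(-0.0004545² + 0.003158²) = 0.003191

0.0032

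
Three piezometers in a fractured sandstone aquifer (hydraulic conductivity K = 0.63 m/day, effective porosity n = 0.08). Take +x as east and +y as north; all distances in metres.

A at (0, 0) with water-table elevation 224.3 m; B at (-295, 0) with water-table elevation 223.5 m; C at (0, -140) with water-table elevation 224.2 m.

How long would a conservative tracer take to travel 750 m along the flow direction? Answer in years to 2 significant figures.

93 years

∂h/∂x = (223.5 − 224.3) / (-295 − 0) = +0.002712
∂h/∂y = (224.2 − 224.3) / (-140 − 0) = +0.0007143
|∇h| = √(0.002712² + 0.0007143²) = 0.002804
Seepage velocity v = K·i/n = 0.63 × 0.002804 / 0.08 = 0.02208 m/day.
t = 750 / 0.02208 = 3.397e+04 days = 93 years.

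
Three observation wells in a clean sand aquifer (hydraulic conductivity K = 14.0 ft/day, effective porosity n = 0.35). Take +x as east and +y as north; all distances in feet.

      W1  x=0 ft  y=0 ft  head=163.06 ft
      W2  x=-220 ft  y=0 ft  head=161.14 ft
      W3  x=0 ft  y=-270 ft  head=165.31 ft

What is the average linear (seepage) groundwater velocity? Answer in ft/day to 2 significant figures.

∂h/∂x = (161.14 − 163.06) / (-220 − 0) = +0.008727
∂h/∂y = (165.31 − 163.06) / (-270 − 0) = -0.008333
|∇h| = √(0.008727² + -0.008333²) = 0.01207
Seepage velocity v = K·i/n = 14.0 × 0.01207 / 0.35 = 0.4828 ft/day.

0.48 ft/day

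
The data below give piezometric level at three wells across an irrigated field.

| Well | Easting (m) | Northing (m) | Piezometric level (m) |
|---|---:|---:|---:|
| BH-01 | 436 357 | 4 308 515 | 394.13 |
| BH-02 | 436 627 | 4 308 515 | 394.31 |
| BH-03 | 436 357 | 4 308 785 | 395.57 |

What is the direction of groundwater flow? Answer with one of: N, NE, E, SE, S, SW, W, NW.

∂h/∂x = (394.31 − 394.13) / (436627 − 436357) = +0.0006667
∂h/∂y = (395.57 − 394.13) / (4308785 − 4308515) = +0.005333
Flow = −∇h = (-0.0006667 east, -0.005333 north), which points south.

S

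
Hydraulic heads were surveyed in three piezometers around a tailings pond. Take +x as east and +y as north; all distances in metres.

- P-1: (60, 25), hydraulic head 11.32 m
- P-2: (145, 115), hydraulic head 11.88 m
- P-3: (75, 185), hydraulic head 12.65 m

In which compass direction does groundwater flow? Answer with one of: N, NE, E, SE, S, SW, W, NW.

Three-point gradient (reference P-1): Δ to P-2 = (85, 90, +0.56), Δ to P-3 = (15, 160, +1.33).
∂h/∂x = -0.002457, ∂h/∂y = +0.008543 (det = 12250).
Flow = −∇h = (+0.002457 east, -0.008543 north), which points south.

S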